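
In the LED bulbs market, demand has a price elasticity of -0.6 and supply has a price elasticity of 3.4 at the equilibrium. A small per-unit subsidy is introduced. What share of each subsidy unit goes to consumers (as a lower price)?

For a small subsidy around the equilibrium, the benefit split depends on the relative slopes, which at a point are proportional to the elasticities.
Buyer share = εs/(εs + |εd|) = 3.4/(3.4 + 0.6) = 0.85; seller share = |εd|/(εs + |εd|) = 0.15.

Consumer share = 0.85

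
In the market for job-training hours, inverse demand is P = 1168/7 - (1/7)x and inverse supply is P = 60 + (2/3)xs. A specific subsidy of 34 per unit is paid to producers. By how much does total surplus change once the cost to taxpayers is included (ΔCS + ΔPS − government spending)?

Pre-subsidy: 1168/7 - (1/7)x = 60 + (2/3)x gives x* = 132 and P* = 148.
With the subsidy, sellers receive Ps = Pb + 34 for each unit, where Pb is the price buyers pay.
On the curves, Pb = 1168/7 - (1/7)x and Ps = 60 + (2/3)x; the wedge Ps − Pb = 34 gives 60 + (2/3)x − (1168/7 - (1/7)x) = 34, so x' = 174.
Then Pb = 1168/7 − (1/7)·174 = 142 and Ps = 60 + (2/3)·174 = 176.
ΔCS = ½(132 + 174)(148 − 142) = 918; ΔPS = ½(132 + 174)(176 − 148) = 4284.
Government spending = 34 × 174 = 5916.
Net change = 918 + 4284 − 5916 = -714. The loss equals the DWL triangle ½·34·42.

Net change in total surplus = -714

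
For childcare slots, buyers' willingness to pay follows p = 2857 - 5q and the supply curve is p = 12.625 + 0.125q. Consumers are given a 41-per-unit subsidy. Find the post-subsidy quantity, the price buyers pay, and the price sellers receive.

Pre-subsidy: 2857 - 5q = 12.625 + 0.125q gives q* = 555 and p* = 82.
With the rebate, buyers effectively pay pb = ps − 41, where ps is the price sellers receive.
On the curves, pb = 2857 - 5q and ps = 12.625 + 0.125q; the wedge ps − pb = 41 gives 12.625 + 0.125q − (2857 - 5q) = 41, so q' = 563.
Then pb = 2857 − 5·563 = 42 and ps = 12.625 + 0.125·563 = 83.

q' = 563; buyers pay 42; sellers receive 83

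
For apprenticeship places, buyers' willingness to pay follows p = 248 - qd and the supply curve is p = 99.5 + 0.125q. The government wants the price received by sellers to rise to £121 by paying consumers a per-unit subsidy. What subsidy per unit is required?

Required subsidy s = £45 per unit

At a seller price of 121, quantity supplied is -796 + 8·121 = 172.
Buyers absorb 172 only when they pay pb = 248 − 1·172 = 76.
s = ps − pb = 121 − 76 = 45.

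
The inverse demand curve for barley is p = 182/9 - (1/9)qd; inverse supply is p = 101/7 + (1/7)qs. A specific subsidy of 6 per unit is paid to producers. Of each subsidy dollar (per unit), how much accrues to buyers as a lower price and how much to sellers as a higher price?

Buyers gain 2.625 per unit; sellers gain 3.375 per unit

Pre-subsidy: 182/9 - (1/9)q = 101/7 + (1/7)q gives q* = 22.8125 and p* = 17.6875.
With the subsidy, sellers receive ps = pb + 6 for each unit, where pb is the price buyers pay.
On the curves, pb = 182/9 - (1/9)q and ps = 101/7 + (1/7)q; the wedge ps − pb = 6 gives 101/7 + (1/7)q − (182/9 - (1/9)q) = 6, so q' = 46.4375.
Then pb = 182/9 − (1/9)·46.4375 = 15.0625 and ps = 101/7 + (1/7)·46.4375 = 21.0625.
Buyers' price falls by p* − pb = 17.6875 − 15.0625 = 2.625; sellers' price rises by ps − p* = 21.0625 − 17.6875 = 3.375.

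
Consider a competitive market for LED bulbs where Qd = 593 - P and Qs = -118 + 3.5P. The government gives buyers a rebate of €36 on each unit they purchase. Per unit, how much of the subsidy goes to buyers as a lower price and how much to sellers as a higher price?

Buyers gain €28 per unit; sellers gain €8 per unit

Pre-subsidy: 593 - P = -118 + 3.5P gives P* = 158, Q* = 435.
With the rebate, buyers effectively pay Pb = Ps − 36, where Ps is the price sellers receive.
Demand in terms of Ps becomes Qd = 593 − 1(Ps − 36) = 629 - Ps. Setting this equal to supply: 629 - Ps = -118 + 3.5Ps, so Ps = 166.
Buyers pay Pb = 166 − 36 = 130; Q' = -118 + 3.5·166 = 463.
Buyers' price falls by P* − Pb = 158 − 130 = 28; sellers' price rises by Ps − P* = 166 − 158 = 8.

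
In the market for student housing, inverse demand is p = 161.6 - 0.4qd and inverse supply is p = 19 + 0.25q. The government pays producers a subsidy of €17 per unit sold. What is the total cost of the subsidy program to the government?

Government cost = 54264/13

Pre-subsidy: 161.6 - 0.4q = 19 + 0.25q gives q* = 2852/13 and p* = 960/13.
With the subsidy, sellers receive ps = pb + 17 for each unit, where pb is the price buyers pay.
On the curves, pb = 161.6 - 0.4q and ps = 19 + 0.25q; the wedge ps − pb = 17 gives 19 + 0.25q − (161.6 - 0.4q) = 17, so q' = 3192/13.
Then pb = 161.6 − 0.4·(3192/13) = 824/13 and ps = 19 + 0.25·(3192/13) = 1045/13.
Government outlay = subsidy × quantity = 17 × 3192/13 = 54264/13.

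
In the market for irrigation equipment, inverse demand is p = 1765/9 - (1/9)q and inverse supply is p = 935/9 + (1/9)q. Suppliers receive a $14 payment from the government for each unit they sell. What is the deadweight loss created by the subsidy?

Pre-subsidy: 1765/9 - (1/9)q = 935/9 + (1/9)q gives q* = 415 and p* = 150.
With the subsidy, sellers receive ps = pb + 14 for each unit, where pb is the price buyers pay.
On the curves, pb = 1765/9 - (1/9)q and ps = 935/9 + (1/9)q; the wedge ps − pb = 14 gives 935/9 + (1/9)q − (1765/9 - (1/9)q) = 14, so q' = 478.
Then pb = 1765/9 − (1/9)·478 = 143 and ps = 935/9 + (1/9)·478 = 157.
The subsidy expands output by 478 − 415 = 63 past the efficient level; on those units the gap between marginal cost and willingness to pay runs from 0 up to 14.
DWL = ½ × 14 × 63 = 441.

Deadweight loss = $441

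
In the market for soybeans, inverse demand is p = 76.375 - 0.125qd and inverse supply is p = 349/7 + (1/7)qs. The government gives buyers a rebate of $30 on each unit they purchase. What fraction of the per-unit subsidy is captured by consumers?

Pre-subsidy: 76.375 - 0.125q = 349/7 + (1/7)q gives q* = 99 and p* = 64.
With the rebate, buyers effectively pay pb = ps − 30, where ps is the price sellers receive.
On the curves, pb = 76.375 - 0.125q and ps = 349/7 + (1/7)q; the wedge ps − pb = 30 gives 349/7 + (1/7)q − (76.375 - 0.125q) = 30, so q' = 211.
Then pb = 76.375 − 0.125·211 = 50 and ps = 349/7 + (1/7)·211 = 80.
Buyers' price falls by p* − pb = 64 − 50 = 14; sellers' price rises by ps − p* = 80 − 64 = 16.
So consumers capture 14/30 = 7/15 of each unit of subsidy.

Consumer share = 7/15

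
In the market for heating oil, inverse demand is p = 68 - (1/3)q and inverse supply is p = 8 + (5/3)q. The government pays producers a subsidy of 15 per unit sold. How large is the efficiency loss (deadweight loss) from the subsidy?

Pre-subsidy: 68 - (1/3)q = 8 + (5/3)q gives q* = 30 and p* = 58.
With the subsidy, sellers receive ps = pb + 15 for each unit, where pb is the price buyers pay.
On the curves, pb = 68 - (1/3)q and ps = 8 + (5/3)q; the wedge ps − pb = 15 gives 8 + (5/3)q − (68 - (1/3)q) = 15, so q' = 37.5.
Then pb = 68 − (1/3)·37.5 = 55.5 and ps = 8 + (5/3)·37.5 = 70.5.
The subsidy expands output by 37.5 − 30 = 7.5 past the efficient level; on those units the gap between marginal cost and willingness to pay runs from 0 up to 15.
DWL = ½ × 15 × 7.5 = 56.25.

Deadweight loss = 56.25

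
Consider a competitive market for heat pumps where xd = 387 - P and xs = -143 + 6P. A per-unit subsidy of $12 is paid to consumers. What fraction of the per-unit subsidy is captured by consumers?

Consumer share = 6/7

Pre-subsidy: 387 - P = -143 + 6P gives P* = 530/7, x* = 2179/7.
With the rebate, buyers effectively pay Pb = Ps − 12, where Ps is the price sellers receive.
Demand in terms of Ps becomes xd = 387 − 1(Ps − 12) = 399 - Ps. Setting this equal to supply: 399 - Ps = -143 + 6Ps, so Ps = 542/7.
Buyers pay Pb = 542/7 − 12 = 458/7; x' = -143 + 6·(542/7) = 2251/7.
Buyers' price falls by P* − Pb = 530/7 − 458/7 = 72/7; sellers' price rises by Ps − P* = 542/7 − 530/7 = 12/7.
So consumers capture (72/7)/12 = 6/7 of each unit of subsidy.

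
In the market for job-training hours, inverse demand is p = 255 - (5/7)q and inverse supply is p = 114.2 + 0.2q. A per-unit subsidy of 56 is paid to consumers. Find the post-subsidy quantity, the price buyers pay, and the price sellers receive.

Pre-subsidy: 255 - (5/7)q = 114.2 + 0.2q gives q* = 154 and p* = 145.
With the rebate, buyers effectively pay pb = ps − 56, where ps is the price sellers receive.
On the curves, pb = 255 - (5/7)q and ps = 114.2 + 0.2q; the wedge ps − pb = 56 gives 114.2 + 0.2q − (255 - (5/7)q) = 56, so q' = 215.25.
Then pb = 255 − (5/7)·215.25 = 101.25 and ps = 114.2 + 0.2·215.25 = 157.25.

q' = 215.25; buyers pay 101.25; sellers receive 157.25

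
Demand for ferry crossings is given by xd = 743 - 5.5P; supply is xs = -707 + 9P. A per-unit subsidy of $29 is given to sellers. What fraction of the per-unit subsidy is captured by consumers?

Pre-subsidy: 743 - 5.5P = -707 + 9P gives P* = 100, x* = 193.
With the subsidy, sellers receive Ps = Pb + 29 for each unit, where Pb is the price buyers pay.
Supply in terms of Pb becomes xs = -707 + 9(Pb + 29) = -446 + 9Pb. Setting this equal to demand: 743 - 5.5Pb = -446 + 9Pb, so Pb = 82.
Sellers receive Ps = 82 + 29 = 111; x' = 743 − 5.5·82 = 292.
Buyers' price falls by P* − Pb = 100 − 82 = 18; sellers' price rises by Ps − P* = 111 − 100 = 11.
So consumers capture 18/29 = 18/29 of each unit of subsidy.

Consumer share = 18/29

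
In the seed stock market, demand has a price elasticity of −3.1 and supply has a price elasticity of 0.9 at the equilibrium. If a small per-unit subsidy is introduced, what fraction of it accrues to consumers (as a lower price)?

For a small subsidy around the equilibrium, the benefit split depends on the relative slopes, which at a point are proportional to the elasticities.
Buyer share = εs/(εs + |εd|) = 0.9/(0.9 + 3.1) = 0.225; seller share = |εd|/(εs + |εd|) = 0.775.

Consumer share = 0.225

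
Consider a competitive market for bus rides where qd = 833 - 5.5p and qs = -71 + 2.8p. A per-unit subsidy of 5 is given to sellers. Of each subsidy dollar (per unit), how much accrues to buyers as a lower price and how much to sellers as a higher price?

Buyers gain 140/83 per unit; sellers gain 275/83 per unit

Pre-subsidy: 833 - 5.5p = -71 + 2.8p gives p* = 9040/83, q* = 19419/83.
With the subsidy, sellers receive ps = pb + 5 for each unit, where pb is the price buyers pay.
Supply in terms of pb becomes qs = -71 + 2.8(pb + 5) = -57 + 2.8pb. Setting this equal to demand: 833 - 5.5pb = -57 + 2.8pb, so pb = 8900/83.
Sellers receive ps = 8900/83 + 5 = 9315/83; q' = 833 − 5.5·(8900/83) = 20189/83.
Buyers' price falls by p* − pb = 9040/83 − 8900/83 = 140/83; sellers' price rises by ps − p* = 9315/83 − 9040/83 = 275/83.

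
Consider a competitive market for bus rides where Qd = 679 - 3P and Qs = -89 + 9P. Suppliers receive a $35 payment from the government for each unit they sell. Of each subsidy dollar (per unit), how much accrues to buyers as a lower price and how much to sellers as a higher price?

Buyers gain $26.25 per unit; sellers gain $8.75 per unit

Pre-subsidy: 679 - 3P = -89 + 9P gives P* = 64, Q* = 487.
With the subsidy, sellers receive Ps = Pb + 35 for each unit, where Pb is the price buyers pay.
Supply in terms of Pb becomes Qs = -89 + 9(Pb + 35) = 226 + 9Pb. Setting this equal to demand: 679 - 3Pb = 226 + 9Pb, so Pb = 37.75.
Sellers receive Ps = 37.75 + 35 = 72.75; Q' = 679 − 3·37.75 = 565.75.
Buyers' price falls by P* − Pb = 64 − 37.75 = 26.25; sellers' price rises by Ps − P* = 72.75 − 64 = 8.75.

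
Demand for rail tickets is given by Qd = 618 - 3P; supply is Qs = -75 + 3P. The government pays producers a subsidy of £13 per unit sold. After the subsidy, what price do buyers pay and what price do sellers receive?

Buyers pay £109; sellers receive £122

Pre-subsidy: 618 - 3P = -75 + 3P gives P* = 115.5, Q* = 271.5.
With the subsidy, sellers receive Ps = Pb + 13 for each unit, where Pb is the price buyers pay.
Supply in terms of Pb becomes Qs = -75 + 3(Pb + 13) = -36 + 3Pb. Setting this equal to demand: 618 - 3Pb = -36 + 3Pb, so Pb = 109.
Sellers receive Ps = 109 + 13 = 122; Q' = 618 − 3·109 = 291.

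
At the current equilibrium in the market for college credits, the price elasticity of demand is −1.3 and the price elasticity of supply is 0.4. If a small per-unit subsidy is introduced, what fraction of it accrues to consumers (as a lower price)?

Consumer share = 4/17

For a small subsidy around the equilibrium, the benefit split depends on the relative slopes, which at a point are proportional to the elasticities.
Buyer share = εs/(εs + |εd|) = 0.4/(0.4 + 1.3) = 4/17; seller share = |εd|/(εs + |εd|) = 13/17.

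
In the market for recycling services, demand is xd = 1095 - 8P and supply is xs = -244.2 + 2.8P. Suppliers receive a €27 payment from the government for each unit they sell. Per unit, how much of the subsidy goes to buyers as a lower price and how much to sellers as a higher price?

Pre-subsidy: 1095 - 8P = -244.2 + 2.8P gives P* = 124, x* = 103.
With the subsidy, sellers receive Ps = Pb + 27 for each unit, where Pb is the price buyers pay.
Supply in terms of Pb becomes xs = -244.2 + 2.8(Pb + 27) = -168.6 + 2.8Pb. Setting this equal to demand: 1095 - 8Pb = -168.6 + 2.8Pb, so Pb = 117.
Sellers receive Ps = 117 + 27 = 144; x' = 1095 − 8·117 = 159.
Buyers' price falls by P* − Pb = 124 − 117 = 7; sellers' price rises by Ps − P* = 144 − 124 = 20.

Buyers gain €7 per unit; sellers gain €20 per unit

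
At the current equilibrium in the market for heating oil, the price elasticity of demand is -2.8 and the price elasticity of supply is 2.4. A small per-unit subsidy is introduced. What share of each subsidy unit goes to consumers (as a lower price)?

For a small subsidy around the equilibrium, the benefit split depends on the relative slopes, which at a point are proportional to the elasticities.
Buyer share = εs/(εs + |εd|) = 2.4/(2.4 + 2.8) = 6/13; seller share = |εd|/(εs + |εd|) = 7/13.

Consumer share = 6/13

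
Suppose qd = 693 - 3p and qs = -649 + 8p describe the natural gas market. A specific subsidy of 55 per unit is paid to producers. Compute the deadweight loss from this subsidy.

Pre-subsidy: 693 - 3p = -649 + 8p gives p* = 122, q* = 327.
With the subsidy, sellers receive ps = pb + 55 for each unit, where pb is the price buyers pay.
Supply in terms of pb becomes qs = -649 + 8(pb + 55) = -209 + 8pb. Setting this equal to demand: 693 - 3pb = -209 + 8pb, so pb = 82.
Sellers receive ps = 82 + 55 = 137; q' = 693 − 3·82 = 447.
The subsidy expands output by 447 − 327 = 120 past the efficient level; on those units the gap between marginal cost and willingness to pay runs from 0 up to 55.
DWL = ½ × 55 × 120 = 3300.

Deadweight loss = 3300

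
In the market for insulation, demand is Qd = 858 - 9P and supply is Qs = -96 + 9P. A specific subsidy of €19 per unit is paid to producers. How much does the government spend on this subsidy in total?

Government cost = €8863.5

Pre-subsidy: 858 - 9P = -96 + 9P gives P* = 53, Q* = 381.
With the subsidy, sellers receive Ps = Pb + 19 for each unit, where Pb is the price buyers pay.
Supply in terms of Pb becomes Qs = -96 + 9(Pb + 19) = 75 + 9Pb. Setting this equal to demand: 858 - 9Pb = 75 + 9Pb, so Pb = 43.5.
Sellers receive Ps = 43.5 + 19 = 62.5; Q' = 858 − 9·43.5 = 466.5.
Government outlay = subsidy × quantity = 19 × 466.5 = 8863.5.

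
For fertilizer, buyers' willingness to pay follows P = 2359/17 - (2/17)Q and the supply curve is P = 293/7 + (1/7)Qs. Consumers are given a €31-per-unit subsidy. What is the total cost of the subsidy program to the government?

Government cost = €15221

Pre-subsidy: 2359/17 - (2/17)Q = 293/7 + (1/7)Q gives Q* = 372 and P* = 95.
With the rebate, buyers effectively pay Pb = Ps − 31, where Ps is the price sellers receive.
On the curves, Pb = 2359/17 - (2/17)Q and Ps = 293/7 + (1/7)Q; the wedge Ps − Pb = 31 gives 293/7 + (1/7)Q − (2359/17 - (2/17)Q) = 31, so Q' = 491.
Then Pb = 2359/17 − (2/17)·491 = 81 and Ps = 293/7 + (1/7)·491 = 112.
Government outlay = subsidy × quantity = 31 × 491 = 15221.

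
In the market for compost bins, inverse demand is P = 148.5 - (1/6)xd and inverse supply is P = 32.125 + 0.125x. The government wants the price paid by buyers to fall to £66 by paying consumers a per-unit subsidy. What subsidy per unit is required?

At a buyer price of 66, quantity demanded is 891 − 6·66 = 495.
Sellers supply 495 only when they receive Ps = 32.125 + 0.125·495 = 94.
s = Ps − Pb = 94 − 66 = 28.

Required subsidy s = £28 per unit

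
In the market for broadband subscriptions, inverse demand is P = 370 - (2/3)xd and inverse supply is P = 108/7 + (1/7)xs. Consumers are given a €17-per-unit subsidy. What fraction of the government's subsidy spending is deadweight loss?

DWL / government spending = 7/306

Pre-subsidy: 370 - (2/3)x = 108/7 + (1/7)x gives x* = 438 and P* = 78.
With the rebate, buyers effectively pay Pb = Ps − 17, where Ps is the price sellers receive.
On the curves, Pb = 370 - (2/3)x and Ps = 108/7 + (1/7)x; the wedge Ps − Pb = 17 gives 108/7 + (1/7)x − (370 - (2/3)x) = 17, so x' = 459.
Then Pb = 370 − (2/3)·459 = 64 and Ps = 108/7 + (1/7)·459 = 81.
ΔCS = ½(438 + 459)(78 − 64) = 6279; ΔPS = ½(438 + 459)(81 − 78) = 1345.5.
Government spending = 17 × 459 = 7803.
DWL = ½ × 17 × (459 − 438) = 178.5; fraction = 178.5 / 7803 = 7/306.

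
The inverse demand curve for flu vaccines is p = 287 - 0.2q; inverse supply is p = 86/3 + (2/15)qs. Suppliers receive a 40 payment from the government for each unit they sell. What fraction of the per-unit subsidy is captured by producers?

Producer share = 0.4

Pre-subsidy: 287 - 0.2q = 86/3 + (2/15)q gives q* = 775 and p* = 132.
With the subsidy, sellers receive ps = pb + 40 for each unit, where pb is the price buyers pay.
On the curves, pb = 287 - 0.2q and ps = 86/3 + (2/15)q; the wedge ps − pb = 40 gives 86/3 + (2/15)q − (287 - 0.2q) = 40, so q' = 895.
Then pb = 287 − 0.2·895 = 108 and ps = 86/3 + (2/15)·895 = 148.
Buyers' price falls by p* − pb = 132 − 108 = 24; sellers' price rises by ps − p* = 148 − 132 = 16.
So producers capture 16/40 = 0.4 of each unit of subsidy.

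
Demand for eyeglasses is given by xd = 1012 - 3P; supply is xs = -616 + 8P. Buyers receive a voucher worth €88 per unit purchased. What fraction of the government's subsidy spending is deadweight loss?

Pre-subsidy: 1012 - 3P = -616 + 8P gives P* = 148, x* = 568.
With the rebate, buyers effectively pay Pb = Ps − 88, where Ps is the price sellers receive.
Demand in terms of Ps becomes xd = 1012 − 3(Ps − 88) = 1276 - 3Ps. Setting this equal to supply: 1276 - 3Ps = -616 + 8Ps, so Ps = 172.
Buyers pay Pb = 172 − 88 = 84; x' = -616 + 8·172 = 760.
ΔCS = ½(568 + 760)(148 − 84) = 42496; ΔPS = ½(568 + 760)(172 − 148) = 15936.
Government spending = 88 × 760 = 66880.
DWL = ½ × 88 × (760 − 568) = 8448; fraction = 8448 / 66880 = 12/95.

DWL / government spending = 12/95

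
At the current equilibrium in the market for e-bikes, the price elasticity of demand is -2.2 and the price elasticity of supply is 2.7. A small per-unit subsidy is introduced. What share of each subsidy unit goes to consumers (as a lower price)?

For a small subsidy around the equilibrium, the benefit split depends on the relative slopes, which at a point are proportional to the elasticities.
Buyer share = εs/(εs + |εd|) = 2.7/(2.7 + 2.2) = 27/49; seller share = |εd|/(εs + |εd|) = 22/49.

Consumer share = 27/49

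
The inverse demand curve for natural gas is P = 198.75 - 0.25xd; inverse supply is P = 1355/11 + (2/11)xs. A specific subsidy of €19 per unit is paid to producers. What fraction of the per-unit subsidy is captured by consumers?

Consumer share = 11/19

Pre-subsidy: 198.75 - 0.25x = 1355/11 + (2/11)x gives x* = 175 and P* = 155.
With the subsidy, sellers receive Ps = Pb + 19 for each unit, where Pb is the price buyers pay.
On the curves, Pb = 198.75 - 0.25x and Ps = 1355/11 + (2/11)x; the wedge Ps − Pb = 19 gives 1355/11 + (2/11)x − (198.75 - 0.25x) = 19, so x' = 219.
Then Pb = 198.75 − 0.25·219 = 144 and Ps = 1355/11 + (2/11)·219 = 163.
Buyers' price falls by P* − Pb = 155 − 144 = 11; sellers' price rises by Ps − P* = 163 − 155 = 8.
So consumers capture 11/19 = 11/19 of each unit of subsidy.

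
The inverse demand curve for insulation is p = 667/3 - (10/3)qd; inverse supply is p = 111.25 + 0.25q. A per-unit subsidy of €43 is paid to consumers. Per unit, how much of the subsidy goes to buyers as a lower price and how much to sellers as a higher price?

Pre-subsidy: 667/3 - (10/3)q = 111.25 + 0.25q gives q* = 31 and p* = 119.
With the rebate, buyers effectively pay pb = ps − 43, where ps is the price sellers receive.
On the curves, pb = 667/3 - (10/3)q and ps = 111.25 + 0.25q; the wedge ps − pb = 43 gives 111.25 + 0.25q − (667/3 - (10/3)q) = 43, so q' = 43.
Then pb = 667/3 − (10/3)·43 = 79 and ps = 111.25 + 0.25·43 = 122.
Buyers' price falls by p* − pb = 119 − 79 = 40; sellers' price rises by ps − p* = 122 − 119 = 3.

Buyers gain €40 per unit; sellers gain €3 per unit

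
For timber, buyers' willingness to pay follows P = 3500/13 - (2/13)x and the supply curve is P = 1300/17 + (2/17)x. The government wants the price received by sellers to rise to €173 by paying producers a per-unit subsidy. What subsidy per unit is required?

Required subsidy s = €30 per unit

At a seller price of 173, quantity supplied is -650 + 8.5·173 = 820.5.
Buyers absorb 820.5 only when they pay Pb = 3500/13 − (2/13)·820.5 = 143.
s = Ps − Pb = 173 − 143 = 30.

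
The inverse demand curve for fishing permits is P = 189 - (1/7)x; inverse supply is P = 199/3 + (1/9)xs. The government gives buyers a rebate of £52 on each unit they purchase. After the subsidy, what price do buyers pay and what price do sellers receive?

Buyers pay £90.75; sellers receive £142.75

Pre-subsidy: 189 - (1/7)x = 199/3 + (1/9)x gives x* = 483 and P* = 120.
With the rebate, buyers effectively pay Pb = Ps − 52, where Ps is the price sellers receive.
On the curves, Pb = 189 - (1/7)x and Ps = 199/3 + (1/9)x; the wedge Ps − Pb = 52 gives 199/3 + (1/9)x − (189 - (1/7)x) = 52, so x' = 687.75.
Then Pb = 189 − (1/7)·687.75 = 90.75 and Ps = 199/3 + (1/9)·687.75 = 142.75.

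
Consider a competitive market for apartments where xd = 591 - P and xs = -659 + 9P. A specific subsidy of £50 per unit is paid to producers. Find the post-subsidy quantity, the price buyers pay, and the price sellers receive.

Pre-subsidy: 591 - P = -659 + 9P gives P* = 125, x* = 466.
With the subsidy, sellers receive Ps = Pb + 50 for each unit, where Pb is the price buyers pay.
Supply in terms of Pb becomes xs = -659 + 9(Pb + 50) = -209 + 9Pb. Setting this equal to demand: 591 - Pb = -209 + 9Pb, so Pb = 80.
Sellers receive Ps = 80 + 50 = 130; x' = 591 − 1·80 = 511.

x' = 511; buyers pay £80; sellers receive £130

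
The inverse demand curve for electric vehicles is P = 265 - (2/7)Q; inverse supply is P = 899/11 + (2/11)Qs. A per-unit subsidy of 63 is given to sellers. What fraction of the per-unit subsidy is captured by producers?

Producer share = 7/18

Pre-subsidy: 265 - (2/7)Q = 899/11 + (2/11)Q gives Q* = 392 and P* = 153.
With the subsidy, sellers receive Ps = Pb + 63 for each unit, where Pb is the price buyers pay.
On the curves, Pb = 265 - (2/7)Q and Ps = 899/11 + (2/11)Q; the wedge Ps − Pb = 63 gives 899/11 + (2/11)Q − (265 - (2/7)Q) = 63, so Q' = 526.75.
Then Pb = 265 − (2/7)·526.75 = 114.5 and Ps = 899/11 + (2/11)·526.75 = 177.5.
Buyers' price falls by P* − Pb = 153 − 114.5 = 38.5; sellers' price rises by Ps − P* = 177.5 − 153 = 24.5.
So producers capture 24.5/63 = 7/18 of each unit of subsidy.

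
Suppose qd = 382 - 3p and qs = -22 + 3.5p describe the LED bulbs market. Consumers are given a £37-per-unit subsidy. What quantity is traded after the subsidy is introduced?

Pre-subsidy: 382 - 3p = -22 + 3.5p gives p* = 808/13, q* = 2542/13.
With the rebate, buyers effectively pay pb = ps − 37, where ps is the price sellers receive.
Demand in terms of ps becomes qd = 382 − 3(ps − 37) = 493 - 3ps. Setting this equal to supply: 493 - 3ps = -22 + 3.5ps, so ps = 1030/13.
Buyers pay pb = 1030/13 − 37 = 549/13; q' = -22 + 3.5·(1030/13) = 3319/13.

q' = 3319/13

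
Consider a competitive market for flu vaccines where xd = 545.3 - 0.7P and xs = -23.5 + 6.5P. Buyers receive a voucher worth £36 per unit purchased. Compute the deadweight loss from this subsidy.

Deadweight loss = £409.5

Pre-subsidy: 545.3 - 0.7P = -23.5 + 6.5P gives P* = 79, x* = 490.
With the rebate, buyers effectively pay Pb = Ps − 36, where Ps is the price sellers receive.
Demand in terms of Ps becomes xd = 545.3 − 0.7(Ps − 36) = 570.5 - 0.7Ps. Setting this equal to supply: 570.5 - 0.7Ps = -23.5 + 6.5Ps, so Ps = 82.5.
Buyers pay Pb = 82.5 − 36 = 46.5; x' = -23.5 + 6.5·82.5 = 512.75.
The subsidy expands output by 512.75 − 490 = 22.75 past the efficient level; on those units the gap between marginal cost and willingness to pay runs from 0 up to 36.
DWL = ½ × 36 × 22.75 = 409.5.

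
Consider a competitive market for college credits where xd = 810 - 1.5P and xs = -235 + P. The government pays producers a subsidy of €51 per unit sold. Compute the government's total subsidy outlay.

Pre-subsidy: 810 - 1.5P = -235 + P gives P* = 418, x* = 183.
With the subsidy, sellers receive Ps = Pb + 51 for each unit, where Pb is the price buyers pay.
Supply in terms of Pb becomes xs = -235 + 1(Pb + 51) = -184 + Pb. Setting this equal to demand: 810 - 1.5Pb = -184 + Pb, so Pb = 397.6.
Sellers receive Ps = 397.6 + 51 = 448.6; x' = 810 − 1.5·397.6 = 213.6.
Government outlay = subsidy × quantity = 51 × 213.6 = 10893.6.

Government cost = €10893.6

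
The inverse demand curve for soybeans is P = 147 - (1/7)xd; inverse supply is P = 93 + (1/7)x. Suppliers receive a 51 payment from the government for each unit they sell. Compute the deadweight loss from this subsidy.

Pre-subsidy: 147 - (1/7)x = 93 + (1/7)x gives x* = 189 and P* = 120.
With the subsidy, sellers receive Ps = Pb + 51 for each unit, where Pb is the price buyers pay.
On the curves, Pb = 147 - (1/7)x and Ps = 93 + (1/7)x; the wedge Ps − Pb = 51 gives 93 + (1/7)x − (147 - (1/7)x) = 51, so x' = 367.5.
Then Pb = 147 − (1/7)·367.5 = 94.5 and Ps = 93 + (1/7)·367.5 = 145.5.
The subsidy expands output by 367.5 − 189 = 178.5 past the efficient level; on those units the gap between marginal cost and willingness to pay runs from 0 up to 51.
DWL = ½ × 51 × 178.5 = 4551.75.

Deadweight loss = 4551.75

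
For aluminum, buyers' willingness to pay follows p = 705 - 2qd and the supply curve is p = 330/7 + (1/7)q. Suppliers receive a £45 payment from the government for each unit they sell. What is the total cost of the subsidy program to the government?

Government cost = £14760

Pre-subsidy: 705 - 2q = 330/7 + (1/7)q gives q* = 307 and p* = 91.
With the subsidy, sellers receive ps = pb + 45 for each unit, where pb is the price buyers pay.
On the curves, pb = 705 - 2q and ps = 330/7 + (1/7)q; the wedge ps − pb = 45 gives 330/7 + (1/7)q − (705 - 2q) = 45, so q' = 328.
Then pb = 705 − 2·328 = 49 and ps = 330/7 + (1/7)·328 = 94.
Government outlay = subsidy × quantity = 45 × 328 = 14760.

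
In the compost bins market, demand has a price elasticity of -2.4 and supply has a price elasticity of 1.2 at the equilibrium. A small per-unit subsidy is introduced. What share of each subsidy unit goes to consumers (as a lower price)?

For a small subsidy around the equilibrium, the benefit split depends on the relative slopes, which at a point are proportional to the elasticities.
Buyer share = εs/(εs + |εd|) = 1.2/(1.2 + 2.4) = 1/3; seller share = |εd|/(εs + |εd|) = 2/3.

Consumer share = 1/3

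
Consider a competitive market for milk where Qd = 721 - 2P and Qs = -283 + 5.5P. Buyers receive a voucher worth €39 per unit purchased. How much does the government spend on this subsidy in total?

Government cost = €19908.2

Pre-subsidy: 721 - 2P = -283 + 5.5P gives P* = 2008/15, Q* = 6799/15.
With the rebate, buyers effectively pay Pb = Ps − 39, where Ps is the price sellers receive.
Demand in terms of Ps becomes Qd = 721 − 2(Ps − 39) = 799 - 2Ps. Setting this equal to supply: 799 - 2Ps = -283 + 5.5Ps, so Ps = 2164/15.
Buyers pay Pb = 2164/15 − 39 = 1579/15; Q' = -283 + 5.5·(2164/15) = 7657/15.
Government outlay = subsidy × quantity = 39 × 7657/15 = 19908.2.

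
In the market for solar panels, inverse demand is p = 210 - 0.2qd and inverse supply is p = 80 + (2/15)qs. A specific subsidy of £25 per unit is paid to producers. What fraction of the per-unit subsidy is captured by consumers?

Pre-subsidy: 210 - 0.2q = 80 + (2/15)q gives q* = 390 and p* = 132.
With the subsidy, sellers receive ps = pb + 25 for each unit, where pb is the price buyers pay.
On the curves, pb = 210 - 0.2q and ps = 80 + (2/15)q; the wedge ps − pb = 25 gives 80 + (2/15)q − (210 - 0.2q) = 25, so q' = 465.
Then pb = 210 − 0.2·465 = 117 and ps = 80 + (2/15)·465 = 142.
Buyers' price falls by p* − pb = 132 − 117 = 15; sellers' price rises by ps − p* = 142 − 132 = 10.
So consumers capture 15/25 = 0.6 of each unit of subsidy.

Consumer share = 0.6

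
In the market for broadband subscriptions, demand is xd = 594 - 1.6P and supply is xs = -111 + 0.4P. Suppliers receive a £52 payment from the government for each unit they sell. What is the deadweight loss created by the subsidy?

Deadweight loss = £432.64

Pre-subsidy: 594 - 1.6P = -111 + 0.4P gives P* = 352.5, x* = 30.
With the subsidy, sellers receive Ps = Pb + 52 for each unit, where Pb is the price buyers pay.
Supply in terms of Pb becomes xs = -111 + 0.4(Pb + 52) = -90.2 + 0.4Pb. Setting this equal to demand: 594 - 1.6Pb = -90.2 + 0.4Pb, so Pb = 342.1.
Sellers receive Ps = 342.1 + 52 = 394.1; x' = 594 − 1.6·342.1 = 46.64.
The subsidy expands output by 46.64 − 30 = 16.64 past the efficient level; on those units the gap between marginal cost and willingness to pay runs from 0 up to 52.
DWL = ½ × 52 × 16.64 = 432.64.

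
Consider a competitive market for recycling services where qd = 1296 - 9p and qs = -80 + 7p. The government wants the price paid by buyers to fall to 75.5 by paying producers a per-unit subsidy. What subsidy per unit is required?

At a buyer price of 75.5, quantity demanded is 1296 − 9·75.5 = 616.5.
Sellers supply 616.5 only when they receive ps with -80 + 7·ps = 616.5, i.e. ps = 99.5.
s = ps − pb = 99.5 − 75.5 = 24.

Required subsidy s = 24 per unit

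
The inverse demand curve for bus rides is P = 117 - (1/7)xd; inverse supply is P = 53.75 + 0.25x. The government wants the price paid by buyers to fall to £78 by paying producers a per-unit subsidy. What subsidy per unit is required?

At a buyer price of 78, quantity demanded is 819 − 7·78 = 273.
Sellers supply 273 only when they receive Ps = 53.75 + 0.25·273 = 122.
s = Ps − Pb = 122 − 78 = 44.

Required subsidy s = £44 per unit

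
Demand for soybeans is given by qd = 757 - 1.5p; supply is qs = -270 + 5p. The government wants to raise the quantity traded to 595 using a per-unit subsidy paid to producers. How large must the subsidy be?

At q = 595, invert demand for the buyer price: pb = (757 − 595)/1.5 = 108; invert supply for the seller price: ps = (595 − (-270))/5 = 173.
The subsidy must fill the gap: s = ps − pb = 173 − 108 = 65.

Required subsidy s = 65 per unit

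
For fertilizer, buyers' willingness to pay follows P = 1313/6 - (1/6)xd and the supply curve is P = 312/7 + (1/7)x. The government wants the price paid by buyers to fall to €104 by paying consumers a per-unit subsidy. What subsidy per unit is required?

Required subsidy s = €39 per unit

At a buyer price of 104, quantity demanded is 1313 − 6·104 = 689.
Sellers supply 689 only when they receive Ps = 312/7 + (1/7)·689 = 143.
s = Ps − Pb = 143 − 104 = 39.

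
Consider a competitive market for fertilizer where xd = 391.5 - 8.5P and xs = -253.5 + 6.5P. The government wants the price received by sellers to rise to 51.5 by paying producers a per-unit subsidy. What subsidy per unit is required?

Required subsidy s = 15 per unit

At a seller price of 51.5, quantity supplied is -253.5 + 6.5·51.5 = 81.25.
Buyers absorb 81.25 only when they pay Pb with 391.5 − 8.5·Pb = 81.25, i.e. Pb = 36.5.
s = Ps − Pb = 51.5 − 36.5 = 15.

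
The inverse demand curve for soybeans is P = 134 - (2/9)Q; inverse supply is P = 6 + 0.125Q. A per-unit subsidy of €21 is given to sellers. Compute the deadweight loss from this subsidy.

Pre-subsidy: 134 - (2/9)Q = 6 + 0.125Q gives Q* = 368.64 and P* = 52.08.
With the subsidy, sellers receive Ps = Pb + 21 for each unit, where Pb is the price buyers pay.
On the curves, Pb = 134 - (2/9)Q and Ps = 6 + 0.125Q; the wedge Ps − Pb = 21 gives 6 + 0.125Q − (134 - (2/9)Q) = 21, so Q' = 429.12.
Then Pb = 134 − (2/9)·429.12 = 38.64 and Ps = 6 + 0.125·429.12 = 59.64.
The subsidy expands output by 429.12 − 368.64 = 60.48 past the efficient level; on those units the gap between marginal cost and willingness to pay runs from 0 up to 21.
DWL = ½ × 21 × 60.48 = 635.04.

Deadweight loss = €635.04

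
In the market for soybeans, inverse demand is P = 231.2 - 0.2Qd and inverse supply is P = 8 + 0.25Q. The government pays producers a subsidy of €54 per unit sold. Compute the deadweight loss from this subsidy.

Deadweight loss = €3240

Pre-subsidy: 231.2 - 0.2Q = 8 + 0.25Q gives Q* = 496 and P* = 132.
With the subsidy, sellers receive Ps = Pb + 54 for each unit, where Pb is the price buyers pay.
On the curves, Pb = 231.2 - 0.2Q and Ps = 8 + 0.25Q; the wedge Ps − Pb = 54 gives 8 + 0.25Q − (231.2 - 0.2Q) = 54, so Q' = 616.
Then Pb = 231.2 − 0.2·616 = 108 and Ps = 8 + 0.25·616 = 162.
The subsidy expands output by 616 − 496 = 120 past the efficient level; on those units the gap between marginal cost and willingness to pay runs from 0 up to 54.
DWL = ½ × 54 × 120 = 3240.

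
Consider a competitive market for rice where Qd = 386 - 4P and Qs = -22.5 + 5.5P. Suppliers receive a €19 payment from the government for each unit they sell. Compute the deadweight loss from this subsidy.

Pre-subsidy: 386 - 4P = -22.5 + 5.5P gives P* = 43, Q* = 214.
With the subsidy, sellers receive Ps = Pb + 19 for each unit, where Pb is the price buyers pay.
Supply in terms of Pb becomes Qs = -22.5 + 5.5(Pb + 19) = 82 + 5.5Pb. Setting this equal to demand: 386 - 4Pb = 82 + 5.5Pb, so Pb = 32.
Sellers receive Ps = 32 + 19 = 51; Q' = 386 − 4·32 = 258.
The subsidy expands output by 258 − 214 = 44 past the efficient level; on those units the gap between marginal cost and willingness to pay runs from 0 up to 19.
DWL = ½ × 19 × 44 = 418.

Deadweight loss = €418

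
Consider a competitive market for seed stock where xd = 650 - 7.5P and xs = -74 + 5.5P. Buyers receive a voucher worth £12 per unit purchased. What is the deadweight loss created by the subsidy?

Deadweight loss = 2970/13

Pre-subsidy: 650 - 7.5P = -74 + 5.5P gives P* = 724/13, x* = 3020/13.
With the rebate, buyers effectively pay Pb = Ps − 12, where Ps is the price sellers receive.
Demand in terms of Ps becomes xd = 650 − 7.5(Ps − 12) = 740 - 7.5Ps. Setting this equal to supply: 740 - 7.5Ps = -74 + 5.5Ps, so Ps = 814/13.
Buyers pay Pb = 814/13 − 12 = 658/13; x' = -74 + 5.5·(814/13) = 3515/13.
The subsidy expands output by 3515/13 − 3020/13 = 495/13 past the efficient level; on those units the gap between marginal cost and willingness to pay runs from 0 up to 12.
DWL = ½ × 12 × 495/13 = 2970/13.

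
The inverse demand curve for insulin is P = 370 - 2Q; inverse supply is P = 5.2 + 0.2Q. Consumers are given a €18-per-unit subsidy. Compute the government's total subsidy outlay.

Government cost = €3132

Pre-subsidy: 370 - 2Q = 5.2 + 0.2Q gives Q* = 1824/11 and P* = 422/11.
With the rebate, buyers effectively pay Pb = Ps − 18, where Ps is the price sellers receive.
On the curves, Pb = 370 - 2Q and Ps = 5.2 + 0.2Q; the wedge Ps − Pb = 18 gives 5.2 + 0.2Q − (370 - 2Q) = 18, so Q' = 174.
Then Pb = 370 − 2·174 = 22 and Ps = 5.2 + 0.2·174 = 40.
Government outlay = subsidy × quantity = 18 × 174 = 3132.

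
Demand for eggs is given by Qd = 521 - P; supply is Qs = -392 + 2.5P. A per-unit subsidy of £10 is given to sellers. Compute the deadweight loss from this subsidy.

Pre-subsidy: 521 - P = -392 + 2.5P gives P* = 1826/7, Q* = 1821/7.
With the subsidy, sellers receive Ps = Pb + 10 for each unit, where Pb is the price buyers pay.
Supply in terms of Pb becomes Qs = -392 + 2.5(Pb + 10) = -367 + 2.5Pb. Setting this equal to demand: 521 - Pb = -367 + 2.5Pb, so Pb = 1776/7.
Sellers receive Ps = 1776/7 + 10 = 1846/7; Q' = 521 − 1·(1776/7) = 1871/7.
The subsidy expands output by 1871/7 − 1821/7 = 50/7 past the efficient level; on those units the gap between marginal cost and willingness to pay runs from 0 up to 10.
DWL = ½ × 10 × 50/7 = 250/7.

Deadweight loss = 250/7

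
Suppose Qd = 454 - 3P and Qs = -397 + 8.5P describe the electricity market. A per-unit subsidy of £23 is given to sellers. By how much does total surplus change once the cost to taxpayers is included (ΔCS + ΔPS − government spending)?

Pre-subsidy: 454 - 3P = -397 + 8.5P gives P* = 74, Q* = 232.
With the subsidy, sellers receive Ps = Pb + 23 for each unit, where Pb is the price buyers pay.
Supply in terms of Pb becomes Qs = -397 + 8.5(Pb + 23) = -201.5 + 8.5Pb. Setting this equal to demand: 454 - 3Pb = -201.5 + 8.5Pb, so Pb = 57.
Sellers receive Ps = 57 + 23 = 80; Q' = 454 − 3·57 = 283.
ΔCS = ½(232 + 283)(74 − 57) = 4377.5; ΔPS = ½(232 + 283)(80 − 74) = 1545.
Government spending = 23 × 283 = 6509.
Net change = 4377.5 + 1545 − 6509 = -586.5. The loss equals the DWL triangle ½·23·51.

Net change in total surplus = -£586.5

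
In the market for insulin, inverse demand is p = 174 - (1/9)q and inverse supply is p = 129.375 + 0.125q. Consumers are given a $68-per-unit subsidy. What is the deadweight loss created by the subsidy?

Deadweight loss = $9792

Pre-subsidy: 174 - (1/9)q = 129.375 + 0.125q gives q* = 189 and p* = 153.
With the rebate, buyers effectively pay pb = ps − 68, where ps is the price sellers receive.
On the curves, pb = 174 - (1/9)q and ps = 129.375 + 0.125q; the wedge ps − pb = 68 gives 129.375 + 0.125q − (174 - (1/9)q) = 68, so q' = 477.
Then pb = 174 − (1/9)·477 = 121 and ps = 129.375 + 0.125·477 = 189.
The subsidy expands output by 477 − 189 = 288 past the efficient level; on those units the gap between marginal cost and willingness to pay runs from 0 up to 68.
DWL = ½ × 68 × 288 = 9792.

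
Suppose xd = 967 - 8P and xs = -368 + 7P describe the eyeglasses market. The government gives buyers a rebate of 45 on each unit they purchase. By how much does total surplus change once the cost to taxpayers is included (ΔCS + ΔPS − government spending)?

Pre-subsidy: 967 - 8P = -368 + 7P gives P* = 89, x* = 255.
With the rebate, buyers effectively pay Pb = Ps − 45, where Ps is the price sellers receive.
Demand in terms of Ps becomes xd = 967 − 8(Ps − 45) = 1327 - 8Ps. Setting this equal to supply: 1327 - 8Ps = -368 + 7Ps, so Ps = 113.
Buyers pay Pb = 113 − 45 = 68; x' = -368 + 7·113 = 423.
ΔCS = ½(255 + 423)(89 − 68) = 7119; ΔPS = ½(255 + 423)(113 − 89) = 8136.
Government spending = 45 × 423 = 19035.
Net change = 7119 + 8136 − 19035 = -3780. The loss equals the DWL triangle ½·45·168.

Net change in total surplus = -3780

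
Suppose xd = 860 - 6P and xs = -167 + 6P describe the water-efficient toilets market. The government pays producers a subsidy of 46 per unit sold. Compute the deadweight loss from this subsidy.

Pre-subsidy: 860 - 6P = -167 + 6P gives P* = 1027/12, x* = 346.5.
With the subsidy, sellers receive Ps = Pb + 46 for each unit, where Pb is the price buyers pay.
Supply in terms of Pb becomes xs = -167 + 6(Pb + 46) = 109 + 6Pb. Setting this equal to demand: 860 - 6Pb = 109 + 6Pb, so Pb = 751/12.
Sellers receive Ps = 751/12 + 46 = 1303/12; x' = 860 − 6·(751/12) = 484.5.
The subsidy expands output by 484.5 − 346.5 = 138 past the efficient level; on those units the gap between marginal cost and willingness to pay runs from 0 up to 46.
DWL = ½ × 46 × 138 = 3174.

Deadweight loss = 3174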